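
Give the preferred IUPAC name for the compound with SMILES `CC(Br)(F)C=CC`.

Counting along the main chain through the multiple bond gives 5 carbons: the parent is pentane.
There is one C=C double bond, indicated by the ending -ene.
The numbering direction is chosen so that numbering from this end puts the double bond at C-2 rather than C-3.
That gives the double bond between C-2 and C-3; a bromo group at C-4; a fluoro group at C-4.
Substituent prefixes are cited in alphabetical order (multiplying prefixes like di-/tri- are ignored for ordering).
Assembling the pieces gives 4-bromo-4-fluoropent-2-ene.

4-bromo-4-fluoropent-2-ene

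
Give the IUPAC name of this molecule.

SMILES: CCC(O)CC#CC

hept-5-yn-3-ol

The longest chain bearing the –OH group and the multiple bond is 7 carbons long (heptane).
The principal characteristic group is an alcohol (–OH), named with the suffix -ol.
The chain contains a C≡C triple bond, so the unsaturation ending is -yne.
Number the chain so that numbering from this end puts the hydroxyl group at C-3 rather than C-5.
This places the hydroxyl at C-3; the triple bond between C-5 and C-6.
The name is hept-5-yn-3-ol.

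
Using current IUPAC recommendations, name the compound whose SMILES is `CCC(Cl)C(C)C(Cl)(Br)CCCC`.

The longest carbon chain is 9 atoms: the parent is nonane.
Choose the numbering such that the substituent locant set {3,4,5,5} is lower than {5,5,6,7} at the first point of difference.
With this numbering: a bromo group at C-5; chloro groups at C-3 and C-5; a methyl group at C-4.
Prefixes are listed alphabetically: bromo, chloro, methyl.
The name is 5-bromo-3,5-dichloro-4-methylnonane.

5-bromo-3,5-dichloro-4-methylnonane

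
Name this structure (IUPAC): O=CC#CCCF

5-fluoropent-2-ynal

The longest chain bearing the –CHO group and the multiple bond is 5 carbons long (pentane).
An aldehyde (terminal –CHO) is the principal characteristic group, giving the suffix -al.
The chain contains a C≡C triple bond, so the unsaturation ending is -yne.
Number the chain so that the aldehyde carbon is C-1 by definition.
That gives the triple bond between C-2 and C-3; a fluoro group at C-5.
Putting it together: 5-fluoropent-2-ynal.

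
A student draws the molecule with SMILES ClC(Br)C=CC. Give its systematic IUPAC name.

The longest carbon chain that includes the multiple bond has 4 carbons, so the parent hydride is butane.
A C=C double bond in the chain gives the infix -ene-.
Choose the numbering such that the substituent locant set {1,1} is lower than {4,4} at the first point of difference.
With this numbering: the double bond between C-2 and C-3; a bromo group at C-1; a chloro group at C-1.
The substituents are ordered alphabetically, ignoring any di-/tri- multipliers.
Putting it together: 1-bromo-1-chlorobut-2-ene.

1-bromo-1-chlorobut-2-ene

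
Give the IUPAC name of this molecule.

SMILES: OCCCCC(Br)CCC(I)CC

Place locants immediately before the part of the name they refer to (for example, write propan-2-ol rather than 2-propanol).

5-bromo-8-iododecan-1-ol

The longest chain bearing the –OH group is 10 carbons long (decane).
The principal characteristic group is an alcohol (–OH), named with the suffix -ol.
Choose the numbering such that numbering from this end puts the hydroxyl group at C-1 rather than C-10.
That gives the hydroxyl at C-1; a bromo group at C-5; an iodo group at C-8.
Prefixes are listed alphabetically: bromo, iodo.
The name is 5-bromo-8-iododecan-1-ol.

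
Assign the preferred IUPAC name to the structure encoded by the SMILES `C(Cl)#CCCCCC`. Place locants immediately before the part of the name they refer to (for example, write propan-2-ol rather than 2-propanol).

1-chlorohept-1-yne

The longest chain bearing the multiple bond is 7 carbons long (heptane).
There is one C≡C triple bond, indicated by the ending -yne.
Choose the numbering such that numbering from this end puts the triple bond at C-1 rather than C-6.
With this numbering: the triple bond between C-1 and C-2; a chloro group at C-1.
The name is 1-chlorohept-1-yne.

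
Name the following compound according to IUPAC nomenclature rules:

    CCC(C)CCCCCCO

The longest carbon chain that includes the –OH group has 9 carbons, so the parent hydride is nonane.
The principal characteristic group is an alcohol (–OH), named with the suffix -ol.
Number the chain so that numbering from this end puts the hydroxyl group at C-1 rather than C-9.
With this numbering: the hydroxyl at C-1; a methyl group at C-7.
The name is 7-methylnonan-1-ol.

7-methylnonan-1-ol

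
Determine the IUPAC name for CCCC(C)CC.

3-methylhexane

The longest carbon chain is 6 atoms: the parent is hexane.
Choose the numbering such that the substituent locant set {3} is lower than {4} at the first point of difference.
That gives a methyl group at C-3.
Putting it together: 3-methylhexane.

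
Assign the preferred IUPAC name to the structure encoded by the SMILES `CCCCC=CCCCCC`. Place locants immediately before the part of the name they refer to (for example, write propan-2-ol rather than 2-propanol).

Counting along the main chain through the multiple bond gives 11 carbons: the parent is undecane.
A C=C double bond in the chain gives the infix -ene-.
Choose the numbering such that numbering from this end puts the double bond at C-5 rather than C-6.
This places the double bond between C-5 and C-6.
Putting it together: undec-5-ene.

undec-5-ene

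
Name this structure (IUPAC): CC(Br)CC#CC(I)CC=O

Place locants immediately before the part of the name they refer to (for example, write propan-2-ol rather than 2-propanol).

Counting along the main chain through the –CHO group and the multiple bond gives 8 carbons: the parent is octane.
The principal characteristic group is an aldehyde (terminal –CHO), named with the suffix -al.
There is one C≡C triple bond, indicated by the ending -yne.
Choose the numbering such that the aldehyde carbon is C-1 by definition.
That gives the triple bond between C-4 and C-5; a bromo group at C-7; an iodo group at C-3.
Substituent prefixes are cited in alphabetical order (multiplying prefixes like di-/tri- are ignored for ordering).
Assembling the pieces gives 7-bromo-3-iodooct-4-ynal.

7-bromo-3-iodooct-4-ynal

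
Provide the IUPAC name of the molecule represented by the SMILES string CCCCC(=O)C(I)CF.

The longest carbon chain that includes the carbonyl has 7 carbons, so the parent hydride is heptane.
A ketone (C=O on an internal carbon) is the principal characteristic group, giving the suffix -one.
Choose the numbering such that numbering from this end puts the carbonyl group at C-3 rather than C-5.
That gives the carbonyl at C-3; a fluoro group at C-1; an iodo group at C-2.
Prefixes are listed alphabetically: fluoro, iodo.
Putting it together: 1-fluoro-2-iodoheptan-3-one.

1-fluoro-2-iodoheptan-3-one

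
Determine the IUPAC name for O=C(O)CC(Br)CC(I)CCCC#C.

3-bromo-5-iododec-9-ynoic acid

The longest chain bearing the –COOH group and the multiple bond is 10 carbons long (decane).
A carboxylic acid (terminal –COOH) is the principal characteristic group, giving the suffix -oic acid.
A C≡C triple bond in the chain gives the infix -yne-.
Choose the numbering such that the carboxylic acid carbon is C-1 by definition.
That gives the triple bond between C-9 and C-10; a bromo group at C-3; an iodo group at C-5.
Prefixes are listed alphabetically: bromo, iodo.
Assembling the pieces gives 3-bromo-5-iododec-9-ynoic acid.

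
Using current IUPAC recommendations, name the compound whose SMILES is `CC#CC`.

Counting along the main chain through the multiple bond gives 4 carbons: the parent is butane.
The chain contains a C≡C triple bond, so the unsaturation ending is -yne.
The molecule is symmetric, so either numbering direction gives the same locants.
This places the triple bond between C-2 and C-3.
Assembling the pieces gives but-2-yne.

but-2-yne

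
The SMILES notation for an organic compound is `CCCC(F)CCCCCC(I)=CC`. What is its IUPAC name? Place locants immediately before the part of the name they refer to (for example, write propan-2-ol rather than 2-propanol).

9-fluoro-3-iodododec-2-ene

The longest chain bearing the multiple bond is 12 carbons long (dodecane).
There is one C=C double bond, indicated by the ending -ene.
Number the chain so that numbering from this end puts the double bond at C-2 rather than C-10.
That gives the double bond between C-2 and C-3; a fluoro group at C-9; an iodo group at C-3.
Prefixes are listed alphabetically: fluoro, iodo.
Putting it together: 9-fluoro-3-iodododec-2-ene.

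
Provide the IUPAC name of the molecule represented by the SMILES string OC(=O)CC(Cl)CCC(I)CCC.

3-chloro-6-iodononanoic acid

Counting along the main chain through the –COOH group gives 9 carbons: the parent is nonane.
The principal characteristic group is a carboxylic acid (terminal –COOH), named with the suffix -oic acid.
The numbering direction is chosen so that the carboxylic acid carbon is C-1 by definition.
With this numbering: a chloro group at C-3; an iodo group at C-6.
Prefixes are listed alphabetically: chloro, iodo.
Putting it together: 3-chloro-6-iodononanoic acid.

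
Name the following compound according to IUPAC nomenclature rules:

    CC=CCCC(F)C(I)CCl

8-chloro-6-fluoro-7-iodooct-2-ene

The longest carbon chain that includes the multiple bond has 8 carbons, so the parent hydride is octane.
The chain contains a C=C double bond, so the unsaturation ending is -ene.
Choose the numbering such that numbering from this end puts the double bond at C-2 rather than C-6.
With this numbering: the double bond between C-2 and C-3; a chloro group at C-8; a fluoro group at C-6; an iodo group at C-7.
Prefixes are listed alphabetically: chloro, fluoro, iodo.
Putting it together: 8-chloro-6-fluoro-7-iodooct-2-ene.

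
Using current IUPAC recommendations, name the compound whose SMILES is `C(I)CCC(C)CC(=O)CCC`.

Counting along the main chain through the carbonyl gives 9 carbons: the parent is nonane.
A ketone (C=O on an internal carbon) is the principal characteristic group, giving the suffix -one.
Choose the numbering such that numbering from this end puts the carbonyl group at C-4 rather than C-6.
With this numbering: the carbonyl at C-4; an iodo group at C-9; a methyl group at C-6.
The substituents are ordered alphabetically, ignoring any di-/tri- multipliers.
Assembling the pieces gives 9-iodo-6-methylnonan-4-one.

9-iodo-6-methylnonan-4-one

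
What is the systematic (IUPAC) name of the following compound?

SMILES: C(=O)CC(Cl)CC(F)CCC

3-chloro-5-fluorooctanal

The longest carbon chain that includes the –CHO group has 8 carbons, so the parent hydride is octane.
An aldehyde (terminal –CHO) is the principal characteristic group, giving the suffix -al.
Choose the numbering such that the aldehyde carbon is C-1 by definition.
That gives a chloro group at C-3; a fluoro group at C-5.
The substituents are ordered alphabetically, ignoring any di-/tri- multipliers.
The name is 3-chloro-5-fluorooctanal.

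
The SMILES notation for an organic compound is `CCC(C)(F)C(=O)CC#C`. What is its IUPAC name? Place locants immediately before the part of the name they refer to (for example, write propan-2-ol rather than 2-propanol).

The longest chain bearing the carbonyl and the multiple bond is 7 carbons long (heptane).
The principal characteristic group is a ketone (C=O on an internal carbon), named with the suffix -one.
The chain contains a C≡C triple bond, so the unsaturation ending is -yne.
Number the chain so that numbering from this end puts the triple bond at C-1 rather than C-6.
With this numbering: the carbonyl at C-4; the triple bond between C-1 and C-2; a fluoro group at C-5; a methyl group at C-5.
Substituent prefixes are cited in alphabetical order (multiplying prefixes like di-/tri- are ignored for ordering).
The name is 5-fluoro-5-methylhept-1-yn-4-one.

5-fluoro-5-methylhept-1-yn-4-one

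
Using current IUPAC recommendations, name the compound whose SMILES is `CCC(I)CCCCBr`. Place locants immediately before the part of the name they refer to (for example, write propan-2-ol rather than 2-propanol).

1-bromo-5-iodoheptane

The parent chain contains 7 carbons (heptane).
The numbering direction is chosen so that the substituent locant set {1,5} is lower than {3,7} at the first point of difference.
That gives a bromo group at C-1; an iodo group at C-5.
Prefixes are listed alphabetically: bromo, iodo.
Putting it together: 1-bromo-5-iodoheptane.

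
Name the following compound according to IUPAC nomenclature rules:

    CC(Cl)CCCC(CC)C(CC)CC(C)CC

2-chloro-6,7-diethyl-9-methylundecane

The longest carbon chain is 11 atoms: the parent is undecane.
Choose the numbering such that the substituent locant set {2,6,7,9} is lower than {3,5,6,10} at the first point of difference.
With this numbering: a chloro group at C-2; ethyl groups at C-6 and C-7; a methyl group at C-9.
The substituents are ordered alphabetically, ignoring any di-/tri- multipliers.
Assembling the pieces gives 2-chloro-6,7-diethyl-9-methylundecane.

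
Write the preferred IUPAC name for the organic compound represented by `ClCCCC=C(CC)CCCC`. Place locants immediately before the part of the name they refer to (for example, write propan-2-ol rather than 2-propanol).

1-chloro-5-ethylnon-4-ene

Counting along the main chain through the multiple bond gives 9 carbons: the parent is nonane.
A C=C double bond in the chain gives the infix -ene-.
The numbering direction is chosen so that numbering from this end puts the double bond at C-4 rather than C-5.
This places the double bond between C-4 and C-5; a chloro group at C-1; an ethyl group at C-5.
Prefixes are listed alphabetically: chloro, ethyl.
Putting it together: 1-chloro-5-ethylnon-4-ene.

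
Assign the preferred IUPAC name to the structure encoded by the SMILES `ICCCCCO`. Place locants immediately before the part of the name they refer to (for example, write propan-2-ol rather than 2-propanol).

5-iodopentan-1-ol

The longest chain bearing the –OH group is 5 carbons long (pentane).
An alcohol (–OH) is the principal characteristic group, giving the suffix -ol.
Choose the numbering such that numbering from this end puts the hydroxyl group at C-1 rather than C-5.
With this numbering: the hydroxyl at C-1; an iodo group at C-5.
The name is 5-iodopentan-1-ol.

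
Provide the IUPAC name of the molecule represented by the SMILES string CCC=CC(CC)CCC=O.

4-ethyloct-5-enal

Counting along the main chain through the –CHO group and the multiple bond gives 8 carbons: the parent is octane.
The principal characteristic group is an aldehyde (terminal –CHO), named with the suffix -al.
The chain contains a C=C double bond, so the unsaturation ending is -ene.
Choose the numbering such that the aldehyde carbon is C-1 by definition.
This places the double bond between C-5 and C-6; an ethyl group at C-4.
Assembling the pieces gives 4-ethyloct-5-enal.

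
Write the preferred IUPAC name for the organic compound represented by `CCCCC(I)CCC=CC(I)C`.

2,7-diiodoundec-3-ene

The longest carbon chain that includes the multiple bond has 11 carbons, so the parent hydride is undecane.
There is one C=C double bond, indicated by the ending -ene.
Choose the numbering such that numbering from this end puts the double bond at C-3 rather than C-8.
That gives the double bond between C-3 and C-4; iodo groups at C-2 and C-7.
Assembling the pieces gives 2,7-diiodoundec-3-ene.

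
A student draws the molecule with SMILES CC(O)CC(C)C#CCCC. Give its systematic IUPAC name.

The longest carbon chain that includes the –OH group and the multiple bond has 9 carbons, so the parent hydride is nonane.
The principal characteristic group is an alcohol (–OH), named with the suffix -ol.
The chain contains a C≡C triple bond, so the unsaturation ending is -yne.
The numbering direction is chosen so that numbering from this end puts the hydroxyl group at C-2 rather than C-8.
This places the hydroxyl at C-2; the triple bond between C-5 and C-6; a methyl group at C-4.
Putting it together: 4-methylnon-5-yn-2-ol.

4-methylnon-5-yn-2-ol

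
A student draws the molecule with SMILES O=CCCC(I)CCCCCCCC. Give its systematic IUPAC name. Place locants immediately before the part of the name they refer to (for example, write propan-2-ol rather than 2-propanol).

4-iodododecanal

Counting along the main chain through the –CHO group gives 12 carbons: the parent is dodecane.
The principal characteristic group is an aldehyde (terminal –CHO), named with the suffix -al.
Choose the numbering such that the aldehyde carbon is C-1 by definition.
This places an iodo group at C-4.
Assembling the pieces gives 4-iodododecanal.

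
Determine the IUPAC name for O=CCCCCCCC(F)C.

8-fluorononanal

The longest carbon chain that includes the –CHO group has 9 carbons, so the parent hydride is nonane.
The highest-priority functional group is an aldehyde (terminal –CHO), so the name ends in -al.
Choose the numbering such that the aldehyde carbon is C-1 by definition.
This places a fluoro group at C-8.
Putting it together: 8-fluorononanal.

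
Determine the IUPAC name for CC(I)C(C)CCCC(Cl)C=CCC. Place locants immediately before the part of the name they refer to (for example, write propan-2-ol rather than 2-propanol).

The longest chain bearing the multiple bond is 11 carbons long (undecane).
A C=C double bond in the chain gives the infix -ene-.
Number the chain so that numbering from this end puts the double bond at C-3 rather than C-8.
This places the double bond between C-3 and C-4; a chloro group at C-5; an iodo group at C-10; a methyl group at C-9.
Prefixes are listed alphabetically: chloro, iodo, methyl.
Putting it together: 5-chloro-10-iodo-9-methylundec-3-ene.

5-chloro-10-iodo-9-methylundec-3-ene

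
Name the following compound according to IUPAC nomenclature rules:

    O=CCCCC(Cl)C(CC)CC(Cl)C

Counting along the main chain through the –CHO group gives 9 carbons: the parent is nonane.
The principal characteristic group is an aldehyde (terminal –CHO), named with the suffix -al.
Choose the numbering such that the aldehyde carbon is C-1 by definition.
This places chloro groups at C-5 and C-8; an ethyl group at C-6.
Prefixes are listed alphabetically: chloro, ethyl.
The name is 5,8-dichloro-6-ethylnonanal.

5,8-dichloro-6-ethylnonanal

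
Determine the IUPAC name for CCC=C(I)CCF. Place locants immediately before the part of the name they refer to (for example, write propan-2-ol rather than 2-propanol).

1-fluoro-3-iodohex-3-ene

The longest chain bearing the multiple bond is 6 carbons long (hexane).
A C=C double bond in the chain gives the infix -ene-.
Number the chain so that the substituent locant set {1,3} is lower than {4,6} at the first point of difference.
This places the double bond between C-3 and C-4; a fluoro group at C-1; an iodo group at C-3.
Prefixes are listed alphabetically: fluoro, iodo.
Putting it together: 1-fluoro-3-iodohex-3-ene.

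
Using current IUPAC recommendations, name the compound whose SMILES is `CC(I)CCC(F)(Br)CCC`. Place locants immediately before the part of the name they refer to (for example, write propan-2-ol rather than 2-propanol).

The longest carbon chain is 8 atoms: the parent is octane.
Number the chain so that the substituent locant set {2,5,5} is lower than {4,4,7} at the first point of difference.
With this numbering: a bromo group at C-5; a fluoro group at C-5; an iodo group at C-2.
Substituent prefixes are cited in alphabetical order (multiplying prefixes like di-/tri- are ignored for ordering).
Putting it together: 5-bromo-5-fluoro-2-iodooctane.

5-bromo-5-fluoro-2-iodooctane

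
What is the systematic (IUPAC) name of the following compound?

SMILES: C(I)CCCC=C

6-iodohex-1-ene

The longest chain bearing the multiple bond is 6 carbons long (hexane).
There is one C=C double bond, indicated by the ending -ene.
The numbering direction is chosen so that numbering from this end puts the double bond at C-1 rather than C-5.
That gives the double bond between C-1 and C-2; an iodo group at C-6.
Putting it together: 6-iodohex-1-ene.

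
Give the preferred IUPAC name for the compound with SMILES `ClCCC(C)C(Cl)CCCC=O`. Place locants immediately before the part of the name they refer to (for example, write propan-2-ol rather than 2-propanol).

5,8-dichloro-6-methyloctanal

The longest chain bearing the –CHO group is 8 carbons long (octane).
An aldehyde (terminal –CHO) is the principal characteristic group, giving the suffix -al.
The numbering direction is chosen so that the aldehyde carbon is C-1 by definition.
This places chloro groups at C-5 and C-8; a methyl group at C-6.
Substituent prefixes are cited in alphabetical order (multiplying prefixes like di-/tri- are ignored for ordering).
The name is 5,8-dichloro-6-methyloctanal.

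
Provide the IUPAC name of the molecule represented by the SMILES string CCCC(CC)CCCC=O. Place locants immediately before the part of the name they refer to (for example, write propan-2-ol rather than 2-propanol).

5-ethyloctanal

Counting along the main chain through the –CHO group gives 8 carbons: the parent is octane.
The principal characteristic group is an aldehyde (terminal –CHO), named with the suffix -al.
The numbering direction is chosen so that the aldehyde carbon is C-1 by definition.
With this numbering: an ethyl group at C-5.
Assembling the pieces gives 5-ethyloctanal.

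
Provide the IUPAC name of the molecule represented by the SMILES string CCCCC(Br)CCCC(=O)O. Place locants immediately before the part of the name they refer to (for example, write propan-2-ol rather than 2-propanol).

5-bromononanoic acid

Counting along the main chain through the –COOH group gives 9 carbons: the parent is nonane.
The principal characteristic group is a carboxylic acid (terminal –COOH), named with the suffix -oic acid.
Number the chain so that the carboxylic acid carbon is C-1 by definition.
That gives a bromo group at C-5.
The name is 5-bromononanoic acid.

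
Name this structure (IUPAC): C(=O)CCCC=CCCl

7-chlorohept-5-enal

The longest carbon chain that includes the –CHO group and the multiple bond has 7 carbons, so the parent hydride is heptane.
An aldehyde (terminal –CHO) is the principal characteristic group, giving the suffix -al.
A C=C double bond in the chain gives the infix -ene-.
Choose the numbering such that the aldehyde carbon is C-1 by definition.
This places the double bond between C-5 and C-6; a chloro group at C-7.
The name is 7-chlorohept-5-enal.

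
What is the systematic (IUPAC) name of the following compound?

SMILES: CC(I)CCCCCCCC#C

The longest chain bearing the multiple bond is 11 carbons long (undecane).
The chain contains a C≡C triple bond, so the unsaturation ending is -yne.
Choose the numbering such that numbering from this end puts the triple bond at C-1 rather than C-10.
With this numbering: the triple bond between C-1 and C-2; an iodo group at C-10.
Putting it together: 10-iodoundec-1-yne.

10-iodoundec-1-yne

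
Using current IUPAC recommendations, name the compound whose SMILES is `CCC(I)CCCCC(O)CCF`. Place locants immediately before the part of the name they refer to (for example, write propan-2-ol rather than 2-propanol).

1-fluoro-8-iododecan-3-ol

The longest carbon chain that includes the –OH group has 10 carbons, so the parent hydride is decane.
The highest-priority functional group is an alcohol (–OH), so the name ends in -ol.
Number the chain so that numbering from this end puts the hydroxyl group at C-3 rather than C-8.
That gives the hydroxyl at C-3; a fluoro group at C-1; an iodo group at C-8.
The substituents are ordered alphabetically, ignoring any di-/tri- multipliers.
Putting it together: 1-fluoro-8-iododecan-3-ol.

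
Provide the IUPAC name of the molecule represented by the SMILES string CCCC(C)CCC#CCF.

The longest carbon chain that includes the multiple bond has 9 carbons, so the parent hydride is nonane.
There is one C≡C triple bond, indicated by the ending -yne.
Number the chain so that numbering from this end puts the triple bond at C-2 rather than C-7.
That gives the triple bond between C-2 and C-3; a fluoro group at C-1; a methyl group at C-6.
Prefixes are listed alphabetically: fluoro, methyl.
Assembling the pieces gives 1-fluoro-6-methylnon-2-yne.

1-fluoro-6-methylnon-2-yne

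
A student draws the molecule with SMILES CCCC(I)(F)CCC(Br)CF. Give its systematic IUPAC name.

The longest carbon chain is 8 atoms: the parent is octane.
Number the chain so that the substituent locant set {1,2,5,5} is lower than {4,4,7,8} at the first point of difference.
That gives a bromo group at C-2; fluoro groups at C-1 and C-5; an iodo group at C-5.
The substituents are ordered alphabetically, ignoring any di-/tri- multipliers.
Putting it together: 2-bromo-1,5-difluoro-5-iodooctane.

2-bromo-1,5-difluoro-5-iodooctane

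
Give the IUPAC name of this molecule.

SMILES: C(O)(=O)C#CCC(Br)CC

The longest carbon chain that includes the –COOH group and the multiple bond has 7 carbons, so the parent hydride is heptane.
The principal characteristic group is a carboxylic acid (terminal –COOH), named with the suffix -oic acid.
There is one C≡C triple bond, indicated by the ending -yne.
Choose the numbering such that the carboxylic acid carbon is C-1 by definition.
That gives the triple bond between C-2 and C-3; a bromo group at C-5.
The name is 5-bromohept-2-ynoic acid.

5-bromohept-2-ynoic acid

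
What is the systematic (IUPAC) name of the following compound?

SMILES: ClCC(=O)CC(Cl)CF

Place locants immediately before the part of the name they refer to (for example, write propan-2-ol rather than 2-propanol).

The longest chain bearing the carbonyl is 5 carbons long (pentane).
A ketone (C=O on an internal carbon) is the principal characteristic group, giving the suffix -one.
Number the chain so that numbering from this end puts the carbonyl group at C-2 rather than C-4.
With this numbering: the carbonyl at C-2; chloro groups at C-1 and C-4; a fluoro group at C-5.
Substituent prefixes are cited in alphabetical order (multiplying prefixes like di-/tri- are ignored for ordering).
Assembling the pieces gives 1,4-dichloro-5-fluoropentan-2-one.

1,4-dichloro-5-fluoropentan-2-one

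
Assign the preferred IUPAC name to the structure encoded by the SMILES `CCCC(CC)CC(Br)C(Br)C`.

2,3-dibromo-5-ethyloctane

The longest carbon chain is 8 atoms: the parent is octane.
The numbering direction is chosen so that the substituent locant set {2,3,5} is lower than {4,6,7} at the first point of difference.
This places bromo groups at C-2 and C-3; an ethyl group at C-5.
Substituent prefixes are cited in alphabetical order (multiplying prefixes like di-/tri- are ignored for ordering).
Putting it together: 2,3-dibromo-5-ethyloctane.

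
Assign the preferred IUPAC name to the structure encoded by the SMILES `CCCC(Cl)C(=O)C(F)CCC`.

4-chloro-6-fluorononan-5-one

Counting along the main chain through the carbonyl gives 9 carbons: the parent is nonane.
The highest-priority functional group is a ketone (C=O on an internal carbon), so the name ends in -one.
Number the chain so that the locant sets are identical either way, so the alphabetically earlier chloro substituent takes the lower locant (4 rather than 6).
This places the carbonyl at C-5; a chloro group at C-4; a fluoro group at C-6.
Substituent prefixes are cited in alphabetical order (multiplying prefixes like di-/tri- are ignored for ordering).
Assembling the pieces gives 4-chloro-6-fluorononan-5-one.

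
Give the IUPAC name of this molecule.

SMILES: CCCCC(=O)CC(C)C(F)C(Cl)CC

9-chloro-8-fluoro-7-methylundecan-5-one

Counting along the main chain through the carbonyl gives 11 carbons: the parent is undecane.
The highest-priority functional group is a ketone (C=O on an internal carbon), so the name ends in -one.
The numbering direction is chosen so that numbering from this end puts the carbonyl group at C-5 rather than C-7.
This places the carbonyl at C-5; a chloro group at C-9; a fluoro group at C-8; a methyl group at C-7.
The substituents are ordered alphabetically, ignoring any di-/tri- multipliers.
Assembling the pieces gives 9-chloro-8-fluoro-7-methylundecan-5-one.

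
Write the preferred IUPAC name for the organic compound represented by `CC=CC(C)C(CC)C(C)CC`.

5-ethyl-4,6-dimethyloct-2-ene

The longest chain bearing the multiple bond is 8 carbons long (octane).
A C=C double bond in the chain gives the infix -ene-.
Choose the numbering such that numbering from this end puts the double bond at C-2 rather than C-6.
With this numbering: the double bond between C-2 and C-3; an ethyl group at C-5; methyl groups at C-4 and C-6.
Substituent prefixes are cited in alphabetical order (multiplying prefixes like di-/tri- are ignored for ordering).
Assembling the pieces gives 5-ethyl-4,6-dimethyloct-2-ene.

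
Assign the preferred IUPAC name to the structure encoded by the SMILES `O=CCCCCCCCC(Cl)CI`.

9-chloro-10-iododecanal

Counting along the main chain through the –CHO group gives 10 carbons: the parent is decane.
The highest-priority functional group is an aldehyde (terminal –CHO), so the name ends in -al.
Number the chain so that the aldehyde carbon is C-1 by definition.
With this numbering: a chloro group at C-9; an iodo group at C-10.
Prefixes are listed alphabetically: chloro, iodo.
Putting it together: 9-chloro-10-iododecanal.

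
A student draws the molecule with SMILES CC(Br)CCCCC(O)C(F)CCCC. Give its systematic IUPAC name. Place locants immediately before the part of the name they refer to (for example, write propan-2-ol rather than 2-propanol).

Counting along the main chain through the –OH group gives 12 carbons: the parent is dodecane.
An alcohol (–OH) is the principal characteristic group, giving the suffix -ol.
Choose the numbering such that numbering from this end puts the hydroxyl group at C-6 rather than C-7.
With this numbering: the hydroxyl at C-6; a bromo group at C-11; a fluoro group at C-5.
Prefixes are listed alphabetically: bromo, fluoro.
The name is 11-bromo-5-fluorododecan-6-ol.

11-bromo-5-fluorododecan-6-ol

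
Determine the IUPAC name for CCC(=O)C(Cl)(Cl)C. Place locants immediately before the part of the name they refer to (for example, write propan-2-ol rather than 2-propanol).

The longest chain bearing the carbonyl is 5 carbons long (pentane).
The highest-priority functional group is a ketone (C=O on an internal carbon), so the name ends in -one.
Choose the numbering such that the substituent locant set {2,2} is lower than {4,4} at the first point of difference.
With this numbering: the carbonyl at C-3; two chloro groups at C-2.
Assembling the pieces gives 2,2-dichloropentan-3-one.

2,2-dichloropentan-3-one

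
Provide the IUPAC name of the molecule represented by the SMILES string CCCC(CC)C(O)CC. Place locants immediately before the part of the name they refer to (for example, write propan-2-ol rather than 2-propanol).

The longest chain bearing the –OH group is 7 carbons long (heptane).
The highest-priority functional group is an alcohol (–OH), so the name ends in -ol.
Number the chain so that numbering from this end puts the hydroxyl group at C-3 rather than C-5.
This places the hydroxyl at C-3; an ethyl group at C-4.
The name is 4-ethylheptan-3-ol.

4-ethylheptan-3-ol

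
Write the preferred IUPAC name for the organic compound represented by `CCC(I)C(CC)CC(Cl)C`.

2-chloro-4-ethyl-5-iodoheptane

The parent chain contains 7 carbons (heptane).
Choose the numbering such that the substituent locant set {2,4,5} is lower than {3,4,6} at the first point of difference.
With this numbering: a chloro group at C-2; an ethyl group at C-4; an iodo group at C-5.
The substituents are ordered alphabetically, ignoring any di-/tri- multipliers.
The name is 2-chloro-4-ethyl-5-iodoheptane.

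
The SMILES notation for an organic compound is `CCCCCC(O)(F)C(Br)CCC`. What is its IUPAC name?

4-bromo-5-fluorodecan-5-ol

The longest carbon chain that includes the –OH group has 10 carbons, so the parent hydride is decane.
The principal characteristic group is an alcohol (–OH), named with the suffix -ol.
The numbering direction is chosen so that numbering from this end puts the hydroxyl group at C-5 rather than C-6.
This places the hydroxyl at C-5; a bromo group at C-4; a fluoro group at C-5.
Substituent prefixes are cited in alphabetical order (multiplying prefixes like di-/tri- are ignored for ordering).
The name is 4-bromo-5-fluorodecan-5-ol.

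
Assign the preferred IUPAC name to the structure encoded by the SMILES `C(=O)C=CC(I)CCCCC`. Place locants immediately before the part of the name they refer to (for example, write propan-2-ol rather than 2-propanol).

Counting along the main chain through the –CHO group and the multiple bond gives 9 carbons: the parent is nonane.
The highest-priority functional group is an aldehyde (terminal –CHO), so the name ends in -al.
A C=C double bond in the chain gives the infix -ene-.
Number the chain so that the aldehyde carbon is C-1 by definition.
With this numbering: the double bond between C-2 and C-3; an iodo group at C-4.
Assembling the pieces gives 4-iodonon-2-enal.

4-iodonon-2-enal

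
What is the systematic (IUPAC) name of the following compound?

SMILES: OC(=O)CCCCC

The longest chain bearing the –COOH group is 6 carbons long (hexane).
A carboxylic acid (terminal –COOH) is the principal characteristic group, giving the suffix -oic acid.
The numbering direction is chosen so that the carboxylic acid carbon is C-1 by definition.
Assembling the pieces gives hexanoic acid.

hexanoic acid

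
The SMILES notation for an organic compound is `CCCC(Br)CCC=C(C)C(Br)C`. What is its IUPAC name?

The longest chain bearing the multiple bond is 10 carbons long (decane).
The chain contains a C=C double bond, so the unsaturation ending is -ene.
The numbering direction is chosen so that numbering from this end puts the double bond at C-3 rather than C-7.
This places the double bond between C-3 and C-4; bromo groups at C-2 and C-7; a methyl group at C-3.
Substituent prefixes are cited in alphabetical order (multiplying prefixes like di-/tri- are ignored for ordering).
Putting it together: 2,7-dibromo-3-methyldec-3-ene.

2,7-dibromo-3-methyldec-3-ene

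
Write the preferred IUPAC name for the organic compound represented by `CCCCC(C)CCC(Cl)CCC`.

4-chloro-7-methylundecane

The longest continuous carbon chain has 11 atoms, so the parent hydride is undecane.
The numbering direction is chosen so that the substituent locant set {4,7} is lower than {5,8} at the first point of difference.
This places a chloro group at C-4; a methyl group at C-7.
The substituents are ordered alphabetically, ignoring any di-/tri- multipliers.
Putting it together: 4-chloro-7-methylundecane.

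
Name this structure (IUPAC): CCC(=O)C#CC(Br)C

Counting along the main chain through the carbonyl and the multiple bond gives 7 carbons: the parent is heptane.
The principal characteristic group is a ketone (C=O on an internal carbon), named with the suffix -one.
The chain contains a C≡C triple bond, so the unsaturation ending is -yne.
The numbering direction is chosen so that numbering from this end puts the carbonyl group at C-3 rather than C-5.
That gives the carbonyl at C-3; the triple bond between C-4 and C-5; a bromo group at C-6.
Putting it together: 6-bromohept-4-yn-3-one.

6-bromohept-4-yn-3-one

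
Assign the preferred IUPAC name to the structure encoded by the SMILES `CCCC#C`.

pent-1-yne

The longest carbon chain that includes the multiple bond has 5 carbons, so the parent hydride is pentane.
A C≡C triple bond in the chain gives the infix -yne-.
The numbering direction is chosen so that numbering from this end puts the triple bond at C-1 rather than C-4.
That gives the triple bond between C-1 and C-2.
The name is pent-1-yne.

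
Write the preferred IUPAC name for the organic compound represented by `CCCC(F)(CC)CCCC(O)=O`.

5-ethyl-5-fluorooctanoic acid

The longest carbon chain that includes the –COOH group has 8 carbons, so the parent hydride is octane.
The highest-priority functional group is a carboxylic acid (terminal –COOH), so the name ends in -oic acid.
Choose the numbering such that the carboxylic acid carbon is C-1 by definition.
This places an ethyl group at C-5; a fluoro group at C-5.
Substituent prefixes are cited in alphabetical order (multiplying prefixes like di-/tri- are ignored for ordering).
Assembling the pieces gives 5-ethyl-5-fluorooctanoic acid.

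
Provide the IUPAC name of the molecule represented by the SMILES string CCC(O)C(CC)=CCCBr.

The longest chain bearing the –OH group and the multiple bond is 7 carbons long (heptane).
The principal characteristic group is an alcohol (–OH), named with the suffix -ol.
The chain contains a C=C double bond, so the unsaturation ending is -ene.
Number the chain so that numbering from this end puts the hydroxyl group at C-3 rather than C-5.
That gives the hydroxyl at C-3; the double bond between C-4 and C-5; a bromo group at C-7; an ethyl group at C-4.
Substituent prefixes are cited in alphabetical order (multiplying prefixes like di-/tri- are ignored for ordering).
The name is 7-bromo-4-ethylhept-4-en-3-ol.

7-bromo-4-ethylhept-4-en-3-ol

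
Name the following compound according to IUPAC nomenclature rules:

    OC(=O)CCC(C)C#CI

The longest chain bearing the –COOH group and the multiple bond is 6 carbons long (hexane).
The principal characteristic group is a carboxylic acid (terminal –COOH), named with the suffix -oic acid.
There is one C≡C triple bond, indicated by the ending -yne.
The numbering direction is chosen so that the carboxylic acid carbon is C-1 by definition.
This places the triple bond between C-5 and C-6; an iodo group at C-6; a methyl group at C-4.
Substituent prefixes are cited in alphabetical order (multiplying prefixes like di-/tri- are ignored for ordering).
The name is 6-iodo-4-methylhex-5-ynoic acid.

6-iodo-4-methylhex-5-ynoic acid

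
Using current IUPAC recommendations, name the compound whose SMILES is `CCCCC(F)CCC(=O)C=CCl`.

Counting along the main chain through the carbonyl and the multiple bond gives 10 carbons: the parent is decane.
A ketone (C=O on an internal carbon) is the principal characteristic group, giving the suffix -one.
The chain contains a C=C double bond, so the unsaturation ending is -ene.
The numbering direction is chosen so that numbering from this end puts the carbonyl group at C-3 rather than C-8.
With this numbering: the carbonyl at C-3; the double bond between C-1 and C-2; a chloro group at C-1; a fluoro group at C-6.
Prefixes are listed alphabetically: chloro, fluoro.
Assembling the pieces gives 1-chloro-6-fluorodec-1-en-3-one.

1-chloro-6-fluorodec-1-en-3-one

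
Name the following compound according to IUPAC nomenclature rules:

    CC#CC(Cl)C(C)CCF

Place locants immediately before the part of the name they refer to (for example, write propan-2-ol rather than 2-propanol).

4-chloro-7-fluoro-5-methylhept-2-yne

The longest chain bearing the multiple bond is 7 carbons long (heptane).
The chain contains a C≡C triple bond, so the unsaturation ending is -yne.
Choose the numbering such that numbering from this end puts the triple bond at C-2 rather than C-5.
With this numbering: the triple bond between C-2 and C-3; a chloro group at C-4; a fluoro group at C-7; a methyl group at C-5.
Prefixes are listed alphabetically: chloro, fluoro, methyl.
Putting it together: 4-chloro-7-fluoro-5-methylhept-2-yne.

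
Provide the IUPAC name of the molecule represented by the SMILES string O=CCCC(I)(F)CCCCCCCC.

4-fluoro-4-iodododecanal

The longest chain bearing the –CHO group is 12 carbons long (dodecane).
The principal characteristic group is an aldehyde (terminal –CHO), named with the suffix -al.
Number the chain so that the aldehyde carbon is C-1 by definition.
With this numbering: a fluoro group at C-4; an iodo group at C-4.
The substituents are ordered alphabetically, ignoring any di-/tri- multipliers.
Putting it together: 4-fluoro-4-iodododecanal.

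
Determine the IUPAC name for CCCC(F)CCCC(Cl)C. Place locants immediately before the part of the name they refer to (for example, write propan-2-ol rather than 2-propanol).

The parent chain contains 9 carbons (nonane).
The numbering direction is chosen so that the substituent locant set {2,6} is lower than {4,8} at the first point of difference.
That gives a chloro group at C-2; a fluoro group at C-6.
Prefixes are listed alphabetically: chloro, fluoro.
Assembling the pieces gives 2-chloro-6-fluorononane.

2-chloro-6-fluorononane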